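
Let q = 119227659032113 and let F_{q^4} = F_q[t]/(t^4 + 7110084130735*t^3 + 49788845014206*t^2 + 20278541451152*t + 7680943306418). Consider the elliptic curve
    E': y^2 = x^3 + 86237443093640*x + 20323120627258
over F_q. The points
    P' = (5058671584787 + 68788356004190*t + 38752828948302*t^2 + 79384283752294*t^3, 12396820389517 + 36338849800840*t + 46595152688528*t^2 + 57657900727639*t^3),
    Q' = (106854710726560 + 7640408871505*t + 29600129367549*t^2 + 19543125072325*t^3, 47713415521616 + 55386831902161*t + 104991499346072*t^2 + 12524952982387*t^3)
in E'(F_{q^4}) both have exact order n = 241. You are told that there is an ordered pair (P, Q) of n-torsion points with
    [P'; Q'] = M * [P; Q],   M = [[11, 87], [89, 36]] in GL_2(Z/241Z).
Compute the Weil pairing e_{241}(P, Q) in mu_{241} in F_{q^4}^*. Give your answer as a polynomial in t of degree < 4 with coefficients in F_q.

Since e_{241}(P,P)=e_{241}(Q,Q)=1 and e_{241}(Q,P)=e_{241}(P,Q)^{-1}, expanding e_{241}(11*P + 87*Q,89*P + 36*Q) leaves e(P,Q)^det(M).
11*36 - 87*89 = -7347; reduced mod 241: det = 124, inverse 138.
Build f_{241,P'} and f_{241,Q'} via the 8-bit ladder of 241=11110001_2; evaluate at shifted divisors; quotient in F_{119227659032113^4}.
The quotient is 56548386527198 + 61645273957101*t + 23386494128405*t^2 + 77237982287515*t^3.
Hence e(P,Q) = 10695999741852 + 83125621377368*t + 2268490286794*t^2 + 55103878619036*t^3 in F_{119227659032113^4}^*.

10695999741852 + 83125621377368*t + 2268490286794*t^2 + 55103878619036*t^3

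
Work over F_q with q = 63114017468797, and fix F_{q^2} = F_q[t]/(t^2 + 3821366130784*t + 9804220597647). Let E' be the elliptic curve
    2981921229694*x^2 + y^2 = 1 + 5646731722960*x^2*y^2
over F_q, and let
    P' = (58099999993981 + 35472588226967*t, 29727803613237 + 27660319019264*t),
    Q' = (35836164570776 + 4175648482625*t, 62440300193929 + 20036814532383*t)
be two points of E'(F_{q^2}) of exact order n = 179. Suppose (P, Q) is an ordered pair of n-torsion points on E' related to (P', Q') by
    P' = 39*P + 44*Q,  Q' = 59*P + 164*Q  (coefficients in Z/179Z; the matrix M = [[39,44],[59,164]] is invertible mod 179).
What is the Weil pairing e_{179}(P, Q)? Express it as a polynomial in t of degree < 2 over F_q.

Since e_{179}(P,P)=e_{179}(Q,Q)=1 and e_{179}(Q,P)=e_{179}(P,Q)^{-1}, expanding e_{179}(39*P + 44*Q,59*P + 164*Q) leaves e(P,Q)^det(M).
Inverting 41 mod 179: 131. Thus e_{179}(P,Q) = e(P',Q')^{131}.
Edwards a_E,d_E -> Montgomery A=60212888730025,B=20191310715341 -> Weierstrass 55613525503667,35931987391468 via alpha=43514120471307,beta=30890806111082.
n = 179 = (10110011)_2 (8 bits, wt 5); accumulate f_{179,P'}(Q'+S)/f_{179,P'}(S) along the 7-step ladder.
The quotient is 60093085976025 + 40266868936783*t.
Hence e(P,Q) = 4940283496587 + 35354827868410*t in F_{63114017468797^2}^*.

4940283496587 + 35354827868410*t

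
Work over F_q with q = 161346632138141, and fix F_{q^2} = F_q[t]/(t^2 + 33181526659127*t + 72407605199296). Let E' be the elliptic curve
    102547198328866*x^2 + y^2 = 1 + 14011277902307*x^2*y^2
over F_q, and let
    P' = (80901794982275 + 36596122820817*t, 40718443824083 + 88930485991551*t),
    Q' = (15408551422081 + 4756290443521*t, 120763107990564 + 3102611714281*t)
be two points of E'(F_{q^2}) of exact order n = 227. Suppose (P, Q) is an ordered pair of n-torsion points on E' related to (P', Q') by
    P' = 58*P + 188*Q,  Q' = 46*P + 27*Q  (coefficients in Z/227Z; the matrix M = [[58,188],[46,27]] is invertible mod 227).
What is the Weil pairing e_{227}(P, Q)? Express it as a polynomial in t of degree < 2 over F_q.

128995224952963 + 106251917379250*t

Since e_{227}(P,P)=e_{227}(Q,Q)=1 and e_{227}(Q,P)=e_{227}(P,Q)^{-1}, expanding e_{227}(58*P + 188*Q,46*P + 27*Q) leaves e(P,Q)^det(M).
58*27 - 188*46 = -7082; reduced mod 227: det = 182, inverse 116.
Edwards->Montgomery: u=(1+y)/(1-y), v=u/x -> 136321875087661v^2=u^3+24127384552696u^2+u; then x_W=62470638141175u+100099728774266: y^2=x^3+30019601454782*x+34599480071629.
n = 227 = (11100011)_2 (8 bits, wt 5); accumulate f_{227,P'}(Q'+S)/f_{227,P'}(S) along the 7-step ladder.
Miller gives e_{227}(P',Q') = 61294452801020 + 47467833086138*t in F_{161346632138141^2}.
e_{227}(P,Q) = (61294452801020 + 47467833086138*t)^{116} = 128995224952963 + 106251917379250*t.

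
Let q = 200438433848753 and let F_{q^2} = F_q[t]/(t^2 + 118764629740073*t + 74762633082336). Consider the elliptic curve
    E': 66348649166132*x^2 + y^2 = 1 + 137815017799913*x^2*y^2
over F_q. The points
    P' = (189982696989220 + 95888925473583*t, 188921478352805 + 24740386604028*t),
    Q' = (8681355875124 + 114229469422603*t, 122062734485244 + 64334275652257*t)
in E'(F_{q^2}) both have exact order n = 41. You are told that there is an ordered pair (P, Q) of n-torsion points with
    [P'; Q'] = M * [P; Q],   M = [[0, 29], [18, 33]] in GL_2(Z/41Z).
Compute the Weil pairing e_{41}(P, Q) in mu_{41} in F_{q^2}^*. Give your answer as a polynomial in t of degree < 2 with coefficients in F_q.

43637568811483 + 163850695808746*t

e_{41} is bilinear + alternating on E[41], so e_{41}(29*Q, 18*P + 33*Q) = e_{41}(P,Q)^(0*33-29*18).
0*33 - 29*18 = -522; reduced mod 41: det = 11, inverse 15.
Map (x,y)_Ed via u=(1+y)/(1-y), v=(1+y)/((1-y)x) to Montgomery A=121127587541385,B=57734043287804; then to (a',b')=(21233075692327,149695954696078).
Build f_{41,P'} and f_{41,Q'} via the 6-bit ladder of 41=101001_2; evaluate at shifted divisors; quotient in F_{200438433848753^2}.
Miller gives e_{41}(P',Q') = 42297094229543 + 164234881966882*t in F_{200438433848753^2}.
Finally e_{41}(P,Q) = 43637568811483 + 163850695808746*t.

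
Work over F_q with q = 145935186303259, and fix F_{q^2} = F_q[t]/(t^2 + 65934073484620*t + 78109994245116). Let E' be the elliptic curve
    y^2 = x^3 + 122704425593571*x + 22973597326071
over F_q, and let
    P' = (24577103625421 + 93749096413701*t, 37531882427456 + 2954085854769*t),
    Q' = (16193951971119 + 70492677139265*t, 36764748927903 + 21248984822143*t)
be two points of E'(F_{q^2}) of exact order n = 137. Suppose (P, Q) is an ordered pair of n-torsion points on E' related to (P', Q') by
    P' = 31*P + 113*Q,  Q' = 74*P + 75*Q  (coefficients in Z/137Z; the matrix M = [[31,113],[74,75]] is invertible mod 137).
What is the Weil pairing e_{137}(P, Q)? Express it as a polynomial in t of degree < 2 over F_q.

The 137-Weil pairing on E[137] over F_{145935186303259} is alternating-bilinear: e_{137}(P',Q') = e_{137}(P,Q)^det(M).
det M = 31*75 - 113*74 = -6037 = 128 (mod 137); 128^{-1} = 76 (mod 137).
Miller loop for e_{137} over F_{145935186303259^2}: bits of 137 = 10001001; 7 double steps + 2 add steps, l/v at each.
e_{137}(P',Q') = 42490168337603 + 66191930885035*t.
Finally e_{137}(P,Q) = 137142653306343 + 19454367995344*t.

137142653306343 + 19454367995344*t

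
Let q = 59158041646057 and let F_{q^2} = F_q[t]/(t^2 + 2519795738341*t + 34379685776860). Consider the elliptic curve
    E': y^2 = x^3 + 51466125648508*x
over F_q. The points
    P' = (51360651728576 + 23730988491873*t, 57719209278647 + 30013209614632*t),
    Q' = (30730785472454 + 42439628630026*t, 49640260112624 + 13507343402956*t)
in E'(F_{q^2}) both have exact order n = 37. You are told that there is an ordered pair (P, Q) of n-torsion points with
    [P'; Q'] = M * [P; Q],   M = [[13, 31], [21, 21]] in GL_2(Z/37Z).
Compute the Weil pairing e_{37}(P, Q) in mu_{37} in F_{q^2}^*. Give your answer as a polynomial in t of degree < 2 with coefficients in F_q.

29111275321767 + 45479782605066*t

e_{37} is bilinear + alternating on E[37], so e_{37}(13*P + 31*Q, 21*P + 21*Q) = e_{37}(P,Q)^(13*21-31*21).
Hence e(P,Q) = e(P',Q')^{23} where 23 = 29^{-1} mod 37.
Double-and-add over 100101: 6-1 doublings, 3-1 additions; each step l_{T,T}/v_{2T} or l_{T,P'}/v at Q'+S for random S.
e_{37}(P',Q') = 20417778804197 + 54499955386808*t.
Thus e_{37}(P,Q) = 29111275321767 + 45479782605066*t.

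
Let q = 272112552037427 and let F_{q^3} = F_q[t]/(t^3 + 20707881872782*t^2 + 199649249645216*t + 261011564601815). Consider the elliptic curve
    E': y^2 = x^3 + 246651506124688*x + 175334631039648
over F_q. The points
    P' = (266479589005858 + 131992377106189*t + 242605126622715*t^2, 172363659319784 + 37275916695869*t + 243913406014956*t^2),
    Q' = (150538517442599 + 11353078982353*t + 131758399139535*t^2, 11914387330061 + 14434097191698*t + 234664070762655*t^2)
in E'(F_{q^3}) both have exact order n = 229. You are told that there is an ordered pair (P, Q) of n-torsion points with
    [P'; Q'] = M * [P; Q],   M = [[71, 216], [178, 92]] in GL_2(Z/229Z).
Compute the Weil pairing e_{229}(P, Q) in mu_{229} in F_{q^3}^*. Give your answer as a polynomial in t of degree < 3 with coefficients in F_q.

e_{229} is bilinear + alternating on E[229], so e_{229}(71*P + 216*Q, 178*P + 92*Q) = e_{229}(P,Q)^(71*92-216*178).
So e_{229}(P,Q) = e_{229}(P',Q')^{132}, since 144*132 = 1 mod 229.
Build f_{229,P'} and f_{229,Q'} via the 8-bit ladder of 229=11100101_2; evaluate at shifted divisors; quotient in F_{272112552037427^3}.
So e_{229}(P',Q') = 170197901466929 + 19120782123968*t + 198772108902398*t^2.
Thus e_{229}(P,Q) = 46511289727695 + 212328681111569*t + 105760737371605*t^2.

46511289727695 + 212328681111569*t + 105760737371605*t^2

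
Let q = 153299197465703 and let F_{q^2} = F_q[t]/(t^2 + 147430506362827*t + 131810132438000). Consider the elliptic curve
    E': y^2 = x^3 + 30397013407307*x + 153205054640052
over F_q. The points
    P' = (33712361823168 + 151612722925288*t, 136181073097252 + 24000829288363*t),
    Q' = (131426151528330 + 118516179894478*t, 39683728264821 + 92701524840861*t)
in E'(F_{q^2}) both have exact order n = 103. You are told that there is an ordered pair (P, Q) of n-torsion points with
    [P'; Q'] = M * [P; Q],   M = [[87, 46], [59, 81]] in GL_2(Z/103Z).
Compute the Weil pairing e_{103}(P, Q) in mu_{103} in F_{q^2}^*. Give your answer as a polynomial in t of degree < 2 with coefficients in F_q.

Under M = [[87,46],[59,81]] in GL_2(Z/103), e_{103}(P',Q') = e_{103}(P,Q)^(87*81-46*59 mod 103).
det(M) mod 103 = 7; its inverse in (Z/103)^* is 59 (check: 7*59 mod 103 = 1).
Build f_{103,P'} and f_{103,Q'} via the 7-bit ladder of 103=1100111_2; evaluate at shifted divisors; quotient in F_{153299197465703^2}.
So e_{103}(P',Q') = 76115662050226 + 39955408434636*t.
Finally e_{103}(P,Q) = 41298937129264 + 28526349673078*t.

41298937129264 + 28526349673078*t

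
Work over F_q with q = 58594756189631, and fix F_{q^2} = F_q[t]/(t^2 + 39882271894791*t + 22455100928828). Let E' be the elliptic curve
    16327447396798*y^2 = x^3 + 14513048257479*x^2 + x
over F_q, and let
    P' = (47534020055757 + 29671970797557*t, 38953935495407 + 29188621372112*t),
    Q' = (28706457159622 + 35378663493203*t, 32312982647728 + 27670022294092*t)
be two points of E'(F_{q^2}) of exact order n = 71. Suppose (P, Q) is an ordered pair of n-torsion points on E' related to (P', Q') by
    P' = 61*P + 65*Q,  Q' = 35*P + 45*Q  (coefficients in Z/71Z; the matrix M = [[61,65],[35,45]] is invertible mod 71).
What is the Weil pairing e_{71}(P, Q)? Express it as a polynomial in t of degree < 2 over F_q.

Since e_{71}(P,P)=e_{71}(Q,Q)=1 and e_{71}(Q,P)=e_{71}(P,Q)^{-1}, expanding e_{71}(61*P + 65*Q,35*P + 45*Q) leaves e(P,Q)^det(M).
det(M) mod 71 = 44; its inverse in (Z/71)^* is 21 (check: 44*21 mod 71 = 1).
(x,y)|->(4574440473609x+21635545711342,4574440473609y) sends E' to y^2=x^3+55012227371274*x+34983559666338.
Double-and-add over 1000111: 7-1 doublings, 4-1 additions; each step l_{T,T}/v_{2T} or l_{T,P'}/v at Q'+S for random S.
The quotient is 47207409113311 + 3671889735085*t.
Thus e_{71}(P,Q) = 2787835156675 + 20917597571630*t.

2787835156675 + 20917597571630*t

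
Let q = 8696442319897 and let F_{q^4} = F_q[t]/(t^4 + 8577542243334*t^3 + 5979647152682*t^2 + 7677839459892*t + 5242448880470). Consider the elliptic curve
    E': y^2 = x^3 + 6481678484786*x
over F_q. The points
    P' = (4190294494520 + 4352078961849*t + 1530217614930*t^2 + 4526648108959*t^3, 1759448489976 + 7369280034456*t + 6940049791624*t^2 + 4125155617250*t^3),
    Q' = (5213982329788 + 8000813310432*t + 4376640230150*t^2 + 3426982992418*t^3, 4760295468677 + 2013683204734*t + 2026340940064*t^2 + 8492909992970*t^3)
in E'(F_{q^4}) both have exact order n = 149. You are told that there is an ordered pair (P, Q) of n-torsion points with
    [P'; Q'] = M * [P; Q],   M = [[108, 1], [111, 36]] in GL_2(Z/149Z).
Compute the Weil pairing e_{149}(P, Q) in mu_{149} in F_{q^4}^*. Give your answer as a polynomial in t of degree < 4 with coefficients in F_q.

5928213765053 + 4047527518081*t + 6956395087381*t^2 + 2051657192432*t^3

Since e_{149}(P,P)=e_{149}(Q,Q)=1 and e_{149}(Q,P)=e_{149}(P,Q)^{-1}, expanding e_{149}(108*P + 1*Q,111*P + 36*Q) leaves e(P,Q)^det(M).
108*36 - 1*111 = 3777; reduced mod 149: det = 52, inverse 43.
Build f_{149,P'} and f_{149,Q'} via the 8-bit ladder of 149=10010101_2; evaluate at shifted divisors; quotient in F_{8696442319897^4}.
The quotient is 3948914126315 + 1217405548392*t + 2288461807106*t^2 + 304850808307*t^3.
Finally e_{149}(P,Q) = 5928213765053 + 4047527518081*t + 6956395087381*t^2 + 2051657192432*t^3.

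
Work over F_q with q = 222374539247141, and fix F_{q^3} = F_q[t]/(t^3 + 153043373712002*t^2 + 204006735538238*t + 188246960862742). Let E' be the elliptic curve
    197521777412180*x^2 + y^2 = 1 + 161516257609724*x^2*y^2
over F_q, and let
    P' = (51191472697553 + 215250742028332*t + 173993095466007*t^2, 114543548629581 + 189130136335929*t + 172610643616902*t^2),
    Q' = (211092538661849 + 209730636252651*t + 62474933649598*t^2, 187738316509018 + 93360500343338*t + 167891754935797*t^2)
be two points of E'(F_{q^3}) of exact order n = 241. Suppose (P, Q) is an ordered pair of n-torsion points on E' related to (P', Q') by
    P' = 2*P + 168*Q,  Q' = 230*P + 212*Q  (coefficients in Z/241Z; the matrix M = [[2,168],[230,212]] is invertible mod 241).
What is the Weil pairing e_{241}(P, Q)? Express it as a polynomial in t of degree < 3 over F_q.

199905157603389 + 208587970927709*t + 19891847167975*t^2

Under M = [[2,168],[230,212]] in GL_2(Z/241), e_{241}(P',Q') = e_{241}(P,Q)^(2*212-168*230 mod 241).
Hence e(P,Q) = e(P',Q')^{117} where 117 = 103^{-1} mod 241.
Edwards a_E,d_E -> Montgomery A=157820022571798,B=8066434628302 -> Weierstrass 52872248036633,111323024268083 via alpha=208089365335078,beta=9001379950614.
8-bit Miller (11110001) on E'/F_{222374539247141} with a'=52872248036633, b'=111323024268083: accumulate tangent/chord ratios at Q'+S and P'+S'.
e_{241}(P',Q') = 93116143092173 + 136716826087949*t + 79202751031760*t^2.
e_{241}(P,Q) = (93116143092173 + 136716826087949*t + 79202751031760*t^2)^{117} = 199905157603389 + 208587970927709*t + 19891847167975*t^2.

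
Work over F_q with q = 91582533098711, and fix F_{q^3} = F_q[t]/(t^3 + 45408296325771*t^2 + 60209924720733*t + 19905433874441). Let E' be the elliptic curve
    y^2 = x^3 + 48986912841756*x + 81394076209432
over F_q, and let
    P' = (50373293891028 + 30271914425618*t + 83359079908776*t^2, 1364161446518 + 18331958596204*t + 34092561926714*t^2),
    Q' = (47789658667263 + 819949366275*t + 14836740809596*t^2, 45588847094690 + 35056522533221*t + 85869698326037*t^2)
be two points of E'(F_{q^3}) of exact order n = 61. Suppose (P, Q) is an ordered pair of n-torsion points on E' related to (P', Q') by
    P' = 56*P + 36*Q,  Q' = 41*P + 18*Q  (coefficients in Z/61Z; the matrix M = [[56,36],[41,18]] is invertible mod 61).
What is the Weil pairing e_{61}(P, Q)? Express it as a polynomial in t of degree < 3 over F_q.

47612894405232 + 55600119672293*t + 79072103633888*t^2

e_{61} is bilinear + alternating on E[61], so e_{61}(56*P + 36*Q, 41*P + 18*Q) = e_{61}(P,Q)^(56*18-36*41).
56*18 - 36*41 = -468; reduced mod 61: det = 20, inverse 58.
Miller loop for e_{61} over F_{91582533098711^3}: bits of 61 = 111101; 5 double steps + 4 add steps, l/v at each.
The quotient is 22513753789409 + 19703072091340*t + 91439392244568*t^2.
Raise to 58: e(P,Q) = 47612894405232 + 55600119672293*t + 79072103633888*t^2 in mu_{61}.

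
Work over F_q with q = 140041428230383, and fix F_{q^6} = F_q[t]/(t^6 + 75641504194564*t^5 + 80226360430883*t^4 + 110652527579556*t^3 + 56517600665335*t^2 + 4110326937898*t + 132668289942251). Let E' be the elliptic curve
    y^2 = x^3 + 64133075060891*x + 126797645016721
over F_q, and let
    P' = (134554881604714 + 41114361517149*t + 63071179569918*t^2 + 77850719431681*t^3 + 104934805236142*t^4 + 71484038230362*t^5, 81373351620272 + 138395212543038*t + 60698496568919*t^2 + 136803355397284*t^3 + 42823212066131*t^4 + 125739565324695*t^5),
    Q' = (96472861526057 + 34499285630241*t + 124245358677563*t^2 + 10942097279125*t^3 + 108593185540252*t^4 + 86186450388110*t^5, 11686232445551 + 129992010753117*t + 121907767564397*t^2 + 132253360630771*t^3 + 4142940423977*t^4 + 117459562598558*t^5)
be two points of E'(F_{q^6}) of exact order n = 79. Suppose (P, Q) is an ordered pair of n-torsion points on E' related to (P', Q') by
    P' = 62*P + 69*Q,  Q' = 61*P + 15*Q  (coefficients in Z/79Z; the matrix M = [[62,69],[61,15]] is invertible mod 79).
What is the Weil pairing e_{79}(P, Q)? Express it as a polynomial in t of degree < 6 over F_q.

40975992834049 + 94114862626427*t + 76415287969660*t^2 + 8523671517521*t^3 + 84321798419823*t^4 + 97451643165009*t^5

Alternating bilinearity on E[79] (values in mu_{79} in F_{140041428230383^6}) gives e(P',Q') = e(P,Q)^det(M).
det M = 62*15 - 69*61 = -3279 = 39 (mod 79); 39^{-1} = 77 (mod 79).
Run Miller on y^2=x^3+64133075060891*x+126797645016721 over F_{140041428230383}: ladder 1001111 (7 bits); e = f_P(D_Q)/f_Q(D_P).
f_P(D_Q)/f_Q(D_P) = 106503978959313 + 52450694900262*t + 98878152899387*t^2 + 37628484372071*t^3 + 63463949691177*t^4 + 108423536354251*t^5.
Finally e_{79}(P,Q) = 40975992834049 + 94114862626427*t + 76415287969660*t^2 + 8523671517521*t^3 + 84321798419823*t^4 + 97451643165009*t^5.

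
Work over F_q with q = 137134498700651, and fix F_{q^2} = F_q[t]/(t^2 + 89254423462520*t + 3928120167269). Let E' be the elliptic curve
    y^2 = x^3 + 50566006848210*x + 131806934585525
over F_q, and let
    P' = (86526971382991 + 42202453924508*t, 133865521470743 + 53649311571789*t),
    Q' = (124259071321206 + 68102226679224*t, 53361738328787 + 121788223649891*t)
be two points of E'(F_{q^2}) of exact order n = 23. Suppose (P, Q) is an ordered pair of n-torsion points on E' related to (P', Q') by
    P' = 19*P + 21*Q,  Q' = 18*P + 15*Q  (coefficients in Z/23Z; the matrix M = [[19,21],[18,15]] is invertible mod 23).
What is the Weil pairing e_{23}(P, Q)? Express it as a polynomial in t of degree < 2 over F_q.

104165204176197 + 22446438801964*t

Since e_{23}(P,P)=e_{23}(Q,Q)=1 and e_{23}(Q,P)=e_{23}(P,Q)^{-1}, expanding e_{23}(19*P + 21*Q,18*P + 15*Q) leaves e(P,Q)^det(M).
Inverting 22 mod 23: 22. Thus e_{23}(P,Q) = e(P',Q')^{22}.
Double-and-add over 10111: 5-1 doublings, 4-1 additions; each step l_{T,T}/v_{2T} or l_{T,P'}/v at Q'+S for random S.
Miller gives e_{23}(P',Q') = 73357324424963 + 114688059898687*t in F_{137134498700651^2}.
(73357324424963 + 114688059898687*t)^{22} mod (137134498700651,f) = 104165204176197 + 22446438801964*t.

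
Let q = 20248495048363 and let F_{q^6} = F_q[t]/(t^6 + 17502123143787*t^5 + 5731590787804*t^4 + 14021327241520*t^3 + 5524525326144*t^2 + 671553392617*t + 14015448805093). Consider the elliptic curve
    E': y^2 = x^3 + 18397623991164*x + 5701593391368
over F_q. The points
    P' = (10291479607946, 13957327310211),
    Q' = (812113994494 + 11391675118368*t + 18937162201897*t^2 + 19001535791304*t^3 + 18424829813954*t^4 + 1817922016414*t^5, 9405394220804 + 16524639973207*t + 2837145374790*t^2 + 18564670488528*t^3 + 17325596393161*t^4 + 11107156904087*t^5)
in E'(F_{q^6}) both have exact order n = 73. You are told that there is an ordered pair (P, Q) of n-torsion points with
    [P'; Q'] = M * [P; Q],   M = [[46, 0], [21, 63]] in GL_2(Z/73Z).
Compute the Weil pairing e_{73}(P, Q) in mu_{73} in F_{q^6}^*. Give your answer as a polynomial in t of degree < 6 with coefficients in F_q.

Alternating bilinearity on E[73] (values in mu_{73} in F_{20248495048363^6}) gives e(P',Q') = e(P,Q)^det(M).
det(M) mod 73 = 51; its inverse in (Z/73)^* is 63 (check: 51*63 mod 73 = 1).
Miller loop for e_{73} over F_{20248495048363^6}: bits of 73 = 1001001; 6 double steps + 2 add steps, l/v at each.
Result: e(P',Q') = 16156116442027 + 9868844667708*t + 19157605024298*t^2 + 5674114294160*t^3 + 18058323127425*t^4 + 15276024952657*t^5.
e_{73}(P,Q) = (16156116442027 + 9868844667708*t + 19157605024298*t^2 + 5674114294160*t^3 + 18058323127425*t^4 + 15276024952657*t^5)^{63} = 6408056978305 + 19685688153954*t + 3526576307929*t^2 + 3933498422197*t^3 + 1304821787112*t^4 + 15159242624277*t^5.

6408056978305 + 19685688153954*t + 3526576307929*t^2 + 3933498422197*t^3 + 1304821787112*t^4 + 15159242624277*t^5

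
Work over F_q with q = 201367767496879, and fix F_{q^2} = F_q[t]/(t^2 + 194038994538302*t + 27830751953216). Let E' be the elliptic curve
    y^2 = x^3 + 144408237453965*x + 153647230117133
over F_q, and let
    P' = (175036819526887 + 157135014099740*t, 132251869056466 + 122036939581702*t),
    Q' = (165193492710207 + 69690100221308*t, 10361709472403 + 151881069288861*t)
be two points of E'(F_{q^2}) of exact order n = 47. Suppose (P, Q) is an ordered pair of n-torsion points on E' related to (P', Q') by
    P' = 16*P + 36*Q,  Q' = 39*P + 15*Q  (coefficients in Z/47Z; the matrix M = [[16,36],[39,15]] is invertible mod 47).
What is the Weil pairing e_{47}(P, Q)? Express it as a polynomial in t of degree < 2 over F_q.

192524996955250 + 22916679138355*t

e_{47} is bilinear + alternating on E[47], so e_{47}(16*P + 36*Q, 39*P + 15*Q) = e_{47}(P,Q)^(16*15-36*39).
det M = 16*15 - 36*39 = -1164 = 11 (mod 47); 11^{-1} = 30 (mod 47).
Run Miller on y^2=x^3+144408237453965*x+153647230117133 over F_{201367767496879}: ladder 101111 (6 bits); e = f_P(D_Q)/f_Q(D_P).
Miller gives e_{47}(P',Q') = 87309509160564 + 14539738789161*t in F_{201367767496879^2}.
e_{47}(P,Q) = (87309509160564 + 14539738789161*t)^{30} = 192524996955250 + 22916679138355*t.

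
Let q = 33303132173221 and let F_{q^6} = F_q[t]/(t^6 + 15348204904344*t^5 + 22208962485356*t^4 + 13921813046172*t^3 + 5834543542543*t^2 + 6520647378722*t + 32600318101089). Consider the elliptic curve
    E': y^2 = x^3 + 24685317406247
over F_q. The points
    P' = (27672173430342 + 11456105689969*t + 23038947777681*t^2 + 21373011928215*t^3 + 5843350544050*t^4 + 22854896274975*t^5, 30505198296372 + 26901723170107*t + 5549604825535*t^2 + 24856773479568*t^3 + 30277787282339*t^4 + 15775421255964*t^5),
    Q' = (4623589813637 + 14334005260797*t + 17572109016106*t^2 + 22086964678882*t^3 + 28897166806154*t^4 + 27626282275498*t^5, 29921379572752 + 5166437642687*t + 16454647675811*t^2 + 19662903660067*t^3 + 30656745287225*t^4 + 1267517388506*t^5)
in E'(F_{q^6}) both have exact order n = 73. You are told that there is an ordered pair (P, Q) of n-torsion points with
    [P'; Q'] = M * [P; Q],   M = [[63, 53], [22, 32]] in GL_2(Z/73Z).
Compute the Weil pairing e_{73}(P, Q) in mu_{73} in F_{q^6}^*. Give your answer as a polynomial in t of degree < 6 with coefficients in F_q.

Under M = [[63,53],[22,32]] in GL_2(Z/73), e_{73}(P',Q') = e_{73}(P,Q)^(63*32-53*22 mod 73).
Inverting 47 mod 73: 14. Thus e_{73}(P,Q) = e(P',Q')^{14}.
Double-and-add over 1001001: 7-1 doublings, 3-1 additions; each step l_{T,T}/v_{2T} or l_{T,P'}/v at Q'+S for random S.
Result: e(P',Q') = 29585478660751 + 1505727073478*t + 14444226711805*t^2 + 27462998794246*t^3 + 15299513693438*t^4 + 28342884134616*t^5.
Hence e(P,Q) = 30590452089190 + 13976167223801*t + 22368343599346*t^2 + 28111826518826*t^3 + 30473062803591*t^4 + 3692687287784*t^5 in F_{33303132173221^6}^*.

30590452089190 + 13976167223801*t + 22368343599346*t^2 + 28111826518826*t^3 + 30473062803591*t^4 + 3692687287784*t^5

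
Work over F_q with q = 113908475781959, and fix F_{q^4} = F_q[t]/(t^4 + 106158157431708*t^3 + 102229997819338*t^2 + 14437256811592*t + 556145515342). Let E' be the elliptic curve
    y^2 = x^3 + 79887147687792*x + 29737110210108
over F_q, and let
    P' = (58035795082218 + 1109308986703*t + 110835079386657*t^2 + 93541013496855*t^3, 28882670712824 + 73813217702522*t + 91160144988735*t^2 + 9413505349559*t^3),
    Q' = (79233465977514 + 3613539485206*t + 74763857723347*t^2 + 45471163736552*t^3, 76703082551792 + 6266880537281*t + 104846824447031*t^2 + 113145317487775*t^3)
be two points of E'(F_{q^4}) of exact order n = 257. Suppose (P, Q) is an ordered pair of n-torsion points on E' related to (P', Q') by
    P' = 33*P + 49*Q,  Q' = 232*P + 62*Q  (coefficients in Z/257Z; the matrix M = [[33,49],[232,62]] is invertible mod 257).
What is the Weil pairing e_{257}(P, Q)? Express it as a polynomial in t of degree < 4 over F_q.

37854613222802 + 62784252521812*t + 74956730336672*t^2 + 65639190530825*t^3

e_{257} is bilinear + alternating on E[257], so e_{257}(33*P + 49*Q, 232*P + 62*Q) = e_{257}(P,Q)^(33*62-49*232).
Hence e(P,Q) = e(P',Q')^{11} where 11 = 187^{-1} mod 257.
n = 257 = (100000001)_2 (9 bits, wt 2); accumulate f_{257,P'}(Q'+S)/f_{257,P'}(S) along the 8-step ladder.
So e_{257}(P',Q') = 110176293667457 + 6406843814308*t + 80960257944956*t^2 + 29423453916802*t^3.
(110176293667457 + 6406843814308*t + 80960257944956*t^2 + 29423453916802*t^3)^{11} mod (113908475781959,f) = 37854613222802 + 62784252521812*t + 74956730336672*t^2 + 65639190530825*t^3.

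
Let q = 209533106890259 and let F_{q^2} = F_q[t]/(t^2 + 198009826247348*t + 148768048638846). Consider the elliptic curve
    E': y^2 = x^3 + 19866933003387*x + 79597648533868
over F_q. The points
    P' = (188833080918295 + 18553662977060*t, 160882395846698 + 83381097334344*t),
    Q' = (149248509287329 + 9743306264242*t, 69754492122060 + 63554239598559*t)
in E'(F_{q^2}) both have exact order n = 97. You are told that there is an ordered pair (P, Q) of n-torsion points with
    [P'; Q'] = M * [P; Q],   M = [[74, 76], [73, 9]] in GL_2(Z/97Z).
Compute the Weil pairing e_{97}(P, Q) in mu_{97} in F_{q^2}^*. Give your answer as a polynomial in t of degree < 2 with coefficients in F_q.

e_{97} is bilinear + alternating on E[97], so e_{97}(74*P + 76*Q, 73*P + 9*Q) = e_{97}(P,Q)^(74*9-76*73).
74*9 - 76*73 = -4882; reduced mod 97: det = 65, inverse 3.
Double-and-add over 1100001: 7-1 doublings, 3-1 additions; each step l_{T,T}/v_{2T} or l_{T,P'}/v at Q'+S for random S.
f_P(D_Q)/f_Q(D_P) = 197469973475126 + 189443178004242*t.
Thus e_{97}(P,Q) = 93312626474096 + 54663572624995*t.

93312626474096 + 54663572624995*t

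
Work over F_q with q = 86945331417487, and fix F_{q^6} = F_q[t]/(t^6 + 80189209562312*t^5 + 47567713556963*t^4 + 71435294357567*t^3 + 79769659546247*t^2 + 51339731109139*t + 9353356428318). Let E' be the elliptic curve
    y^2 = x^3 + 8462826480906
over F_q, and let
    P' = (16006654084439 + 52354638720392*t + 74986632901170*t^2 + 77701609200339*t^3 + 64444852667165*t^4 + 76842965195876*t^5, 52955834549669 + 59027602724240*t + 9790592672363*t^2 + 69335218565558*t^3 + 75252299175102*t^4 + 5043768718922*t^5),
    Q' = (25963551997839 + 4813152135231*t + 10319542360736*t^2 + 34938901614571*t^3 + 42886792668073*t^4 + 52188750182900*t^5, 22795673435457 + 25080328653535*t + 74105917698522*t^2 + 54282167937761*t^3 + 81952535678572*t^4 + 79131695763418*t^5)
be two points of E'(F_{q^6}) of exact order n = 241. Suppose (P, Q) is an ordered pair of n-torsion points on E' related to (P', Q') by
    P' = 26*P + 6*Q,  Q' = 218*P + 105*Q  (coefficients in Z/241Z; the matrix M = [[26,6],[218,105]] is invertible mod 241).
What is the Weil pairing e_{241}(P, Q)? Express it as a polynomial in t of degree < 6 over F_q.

Since e_{241}(P,P)=e_{241}(Q,Q)=1 and e_{241}(Q,P)=e_{241}(P,Q)^{-1}, expanding e_{241}(26*P + 6*Q,218*P + 105*Q) leaves e(P,Q)^det(M).
Hence e(P,Q) = e(P',Q')^{10} where 10 = 217^{-1} mod 241.
8-bit Miller (11110001) on E'/F_{86945331417487} with a'=0, b'=8462826480906: accumulate tangent/chord ratios at Q'+S and P'+S'.
e_{241}(P',Q') = 63694661614947 + 8584802827109*t + 49698763745088*t^2 + 9698236858182*t^3 + 11078351539497*t^4 + 60352366812194*t^5.
Thus e_{241}(P,Q) = 20966485812510 + 10964512897317*t + 29374227940309*t^2 + 53535885268993*t^3 + 30538029906654*t^4 + 57229698171290*t^5.

20966485812510 + 10964512897317*t + 29374227940309*t^2 + 53535885268993*t^3 + 30538029906654*t^4 + 57229698171290*t^5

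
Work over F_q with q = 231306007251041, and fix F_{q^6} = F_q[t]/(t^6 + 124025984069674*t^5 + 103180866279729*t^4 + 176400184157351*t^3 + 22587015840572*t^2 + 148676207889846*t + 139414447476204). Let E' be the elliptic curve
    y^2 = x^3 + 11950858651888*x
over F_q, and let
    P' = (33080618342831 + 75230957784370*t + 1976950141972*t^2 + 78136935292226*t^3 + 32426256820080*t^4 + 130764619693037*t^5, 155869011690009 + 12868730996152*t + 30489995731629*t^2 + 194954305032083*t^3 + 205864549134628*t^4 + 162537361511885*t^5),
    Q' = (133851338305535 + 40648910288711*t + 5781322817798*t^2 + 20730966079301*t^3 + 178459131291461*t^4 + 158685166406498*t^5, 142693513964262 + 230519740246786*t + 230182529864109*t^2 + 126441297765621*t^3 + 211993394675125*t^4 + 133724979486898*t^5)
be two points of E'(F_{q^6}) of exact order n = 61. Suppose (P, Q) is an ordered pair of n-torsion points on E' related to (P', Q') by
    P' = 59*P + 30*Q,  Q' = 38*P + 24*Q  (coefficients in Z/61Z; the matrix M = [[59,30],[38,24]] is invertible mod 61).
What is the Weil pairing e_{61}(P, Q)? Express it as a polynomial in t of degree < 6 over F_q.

Alternating bilinearity on E[61] (values in mu_{61} in F_{231306007251041^6}) gives e(P',Q') = e(P,Q)^det(M).
So e_{61}(P,Q) = e_{61}(P',Q')^{21}, since 32*21 = 1 mod 61.
6-bit Miller (111101) on E'/F_{231306007251041} with a'=11950858651888, b'=0: accumulate tangent/chord ratios at Q'+S and P'+S'.
The quotient is 209782567428704 + 117030424978579*t + 62137880198666*t^2 + 160582205971542*t^3 + 178249717012783*t^4 + 64765255410510*t^5.
Raise to 21: e(P,Q) = 178465407386802 + 145977743444966*t + 193249199424709*t^2 + 79578745833010*t^3 + 22428054587407*t^4 + 126335043644854*t^5 in mu_{61}.

178465407386802 + 145977743444966*t + 193249199424709*t^2 + 79578745833010*t^3 + 22428054587407*t^4 + 126335043644854*t^5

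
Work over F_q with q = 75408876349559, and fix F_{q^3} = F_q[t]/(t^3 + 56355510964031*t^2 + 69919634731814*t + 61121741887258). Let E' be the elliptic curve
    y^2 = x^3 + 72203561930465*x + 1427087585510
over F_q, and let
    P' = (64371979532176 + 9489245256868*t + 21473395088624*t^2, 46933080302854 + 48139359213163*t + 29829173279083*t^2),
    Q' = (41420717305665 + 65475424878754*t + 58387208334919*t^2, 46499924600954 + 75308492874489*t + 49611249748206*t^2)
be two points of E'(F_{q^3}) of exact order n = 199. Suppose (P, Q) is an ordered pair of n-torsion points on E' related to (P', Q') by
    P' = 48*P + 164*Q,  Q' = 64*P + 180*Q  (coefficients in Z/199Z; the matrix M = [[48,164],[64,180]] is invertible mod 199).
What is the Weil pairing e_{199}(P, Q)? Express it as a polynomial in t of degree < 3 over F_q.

e_{199}(aP+bQ,cP+dQ) = e_{199}(P,Q)^(ad-bc); with (a,b,c,d)=(48,164,64,180) this gives the det-199 law.
Inverting 134 mod 199: 150. Thus e_{199}(P,Q) = e(P',Q')^{150}.
Miller loop for e_{199} over F_{75408876349559^3}: bits of 199 = 11000111; 7 double steps + 4 add steps, l/v at each.
The quotient is 34368118591876 + 7332534741206*t + 48000245304012*t^2.
Finally e_{199}(P,Q) = 69900339745977 + 9561376623880*t + 47861139295093*t^2.

69900339745977 + 9561376623880*t + 47861139295093*t^2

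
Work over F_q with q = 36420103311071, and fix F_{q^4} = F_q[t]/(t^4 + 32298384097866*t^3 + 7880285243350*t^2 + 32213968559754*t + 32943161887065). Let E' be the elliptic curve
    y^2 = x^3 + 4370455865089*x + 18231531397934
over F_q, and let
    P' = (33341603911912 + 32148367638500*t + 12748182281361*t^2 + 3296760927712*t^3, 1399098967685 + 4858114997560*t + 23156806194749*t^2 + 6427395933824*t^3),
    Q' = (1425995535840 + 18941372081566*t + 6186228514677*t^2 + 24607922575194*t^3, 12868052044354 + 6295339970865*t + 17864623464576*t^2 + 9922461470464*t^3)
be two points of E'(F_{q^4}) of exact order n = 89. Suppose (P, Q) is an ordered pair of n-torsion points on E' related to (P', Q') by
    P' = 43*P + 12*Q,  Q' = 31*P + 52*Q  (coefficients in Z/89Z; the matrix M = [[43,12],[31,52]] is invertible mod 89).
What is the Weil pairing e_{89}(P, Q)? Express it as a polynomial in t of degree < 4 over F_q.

1743071180791 + 3244096521595*t + 5467298545066*t^2 + 34227629797283*t^3

Alternating bilinearity on E[89] (values in mu_{89} in F_{36420103311071^4}) gives e(P',Q') = e(P,Q)^det(M).
det M = 43*52 - 12*31 = 1864 = 84 (mod 89); 84^{-1} = 71 (mod 89).
Miller loop for e_{89} over F_{36420103311071^4}: bits of 89 = 1011001; 6 double steps + 3 add steps, l/v at each.
So e_{89}(P',Q') = 3421295748245 + 5175469825716*t + 1296118532180*t^2 + 1054807044859*t^3.
Raise to 71: e(P,Q) = 1743071180791 + 3244096521595*t + 5467298545066*t^2 + 34227629797283*t^3 in mu_{89}.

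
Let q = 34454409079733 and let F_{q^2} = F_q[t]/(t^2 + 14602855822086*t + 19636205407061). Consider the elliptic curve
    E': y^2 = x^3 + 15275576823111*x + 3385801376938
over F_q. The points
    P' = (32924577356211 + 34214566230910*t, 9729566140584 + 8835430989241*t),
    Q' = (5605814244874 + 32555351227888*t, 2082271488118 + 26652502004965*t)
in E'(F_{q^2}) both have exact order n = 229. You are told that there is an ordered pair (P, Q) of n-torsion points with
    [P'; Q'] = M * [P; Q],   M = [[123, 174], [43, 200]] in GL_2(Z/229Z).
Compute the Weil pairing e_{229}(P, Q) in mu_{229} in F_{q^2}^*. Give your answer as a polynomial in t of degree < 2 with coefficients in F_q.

Since e_{229}(P,P)=e_{229}(Q,Q)=1 and e_{229}(Q,P)=e_{229}(P,Q)^{-1}, expanding e_{229}(123*P + 174*Q,43*P + 200*Q) leaves e(P,Q)^det(M).
Inverting 172 mod 229: 4. Thus e_{229}(P,Q) = e(P',Q')^{4}.
Build f_{229,P'} and f_{229,Q'} via the 8-bit ladder of 229=11100101_2; evaluate at shifted divisors; quotient in F_{34454409079733^2}.
So e_{229}(P',Q') = 11290655135027 + 721771504388*t.
Finally e_{229}(P,Q) = 33440740939246 + 29285143342750*t.

33440740939246 + 29285143342750*t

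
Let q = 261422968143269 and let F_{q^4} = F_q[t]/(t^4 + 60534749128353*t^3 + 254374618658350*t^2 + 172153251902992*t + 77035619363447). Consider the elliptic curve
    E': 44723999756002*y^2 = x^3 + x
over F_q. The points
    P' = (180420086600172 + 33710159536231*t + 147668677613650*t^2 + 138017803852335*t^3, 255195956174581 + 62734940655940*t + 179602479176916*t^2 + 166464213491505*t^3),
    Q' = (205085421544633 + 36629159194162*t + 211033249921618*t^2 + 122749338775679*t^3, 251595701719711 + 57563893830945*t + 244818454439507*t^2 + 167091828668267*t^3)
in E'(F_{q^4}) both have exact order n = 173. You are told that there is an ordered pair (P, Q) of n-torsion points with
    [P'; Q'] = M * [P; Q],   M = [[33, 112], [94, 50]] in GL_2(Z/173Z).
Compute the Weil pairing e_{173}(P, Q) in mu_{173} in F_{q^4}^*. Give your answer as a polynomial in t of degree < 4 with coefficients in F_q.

171337596041090 + 78564037413958*t + 76404514632078*t^2 + 176844510276340*t^3

Under M = [[33,112],[94,50]] in GL_2(Z/173), e_{173}(P',Q') = e_{173}(P,Q)^(33*50-112*94 mod 173).
Inverting 118 mod 173: 22. Thus e_{173}(P,Q) = e(P',Q')^{22}.
(x,y)|->(130182898333388x,130182898333388y) sends E' to y^2=x^3+62417340089238*x.
Run Miller on y^2=x^3+62417340089238*x over F_{261422968143269}: ladder 10101101 (8 bits); e = f_P(D_Q)/f_Q(D_P).
So e_{173}(P',Q') = 258783909559205 + 228346165013040*t + 139749176389996*t^2 + 47090554319019*t^3.
Thus e_{173}(P,Q) = 171337596041090 + 78564037413958*t + 76404514632078*t^2 + 176844510276340*t^3.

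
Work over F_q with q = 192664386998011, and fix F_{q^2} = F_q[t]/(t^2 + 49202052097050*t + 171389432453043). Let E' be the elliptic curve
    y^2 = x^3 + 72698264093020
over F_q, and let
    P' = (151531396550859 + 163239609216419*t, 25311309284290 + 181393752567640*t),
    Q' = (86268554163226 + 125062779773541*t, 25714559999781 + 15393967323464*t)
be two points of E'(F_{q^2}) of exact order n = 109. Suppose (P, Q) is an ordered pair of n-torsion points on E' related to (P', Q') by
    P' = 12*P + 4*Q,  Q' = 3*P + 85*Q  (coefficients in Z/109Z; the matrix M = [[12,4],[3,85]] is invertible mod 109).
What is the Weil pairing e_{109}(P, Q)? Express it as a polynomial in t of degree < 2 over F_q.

e_{109} is bilinear + alternating on E[109], so e_{109}(12*P + 4*Q, 3*P + 85*Q) = e_{109}(P,Q)^(12*85-4*3).
So e_{109}(P,Q) = e_{109}(P',Q')^{105}, since 27*105 = 1 mod 109.
Build f_{109,P'} and f_{109,Q'} via the 7-bit ladder of 109=1101101_2; evaluate at shifted divisors; quotient in F_{192664386998011^2}.
Miller gives e_{109}(P',Q') = 56937832880952 + 118235871020769*t in F_{192664386998011^2}.
Finally e_{109}(P,Q) = 98999573026416 + 167116901172155*t.

98999573026416 + 167116901172155*t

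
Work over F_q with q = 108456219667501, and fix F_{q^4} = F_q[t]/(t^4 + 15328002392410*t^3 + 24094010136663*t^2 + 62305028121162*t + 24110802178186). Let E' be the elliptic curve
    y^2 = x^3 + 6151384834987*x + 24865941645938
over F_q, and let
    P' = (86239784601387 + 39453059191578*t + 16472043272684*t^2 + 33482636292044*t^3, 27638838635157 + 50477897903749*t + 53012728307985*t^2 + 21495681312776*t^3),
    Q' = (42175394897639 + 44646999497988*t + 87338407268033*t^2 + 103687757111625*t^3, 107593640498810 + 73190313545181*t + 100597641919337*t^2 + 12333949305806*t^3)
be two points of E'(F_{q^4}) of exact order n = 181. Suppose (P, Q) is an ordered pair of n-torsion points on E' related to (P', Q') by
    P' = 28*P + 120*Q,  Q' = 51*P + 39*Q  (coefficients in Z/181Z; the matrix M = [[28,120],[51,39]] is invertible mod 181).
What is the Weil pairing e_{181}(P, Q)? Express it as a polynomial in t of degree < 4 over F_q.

17279882769851 + 97152611113727*t + 74099693680824*t^2 + 103979351980976*t^3

Alternating bilinearity on E[181] (values in mu_{181} in F_{108456219667501^4}) gives e(P',Q') = e(P,Q)^det(M).
28*39 - 120*51 = -5028; reduced mod 181: det = 40, inverse 86.
Run Miller on y^2=x^3+6151384834987*x+24865941645938 over F_{108456219667501}: ladder 10110101 (8 bits); e = f_P(D_Q)/f_Q(D_P).
e_{181}(P',Q') = 9682279426740 + 97126248564891*t + 58383673667795*t^2 + 57034937778237*t^3.
(9682279426740 + 97126248564891*t + 58383673667795*t^2 + 57034937778237*t^3)^{86} mod (108456219667501,f) = 17279882769851 + 97152611113727*t + 74099693680824*t^2 + 103979351980976*t^3.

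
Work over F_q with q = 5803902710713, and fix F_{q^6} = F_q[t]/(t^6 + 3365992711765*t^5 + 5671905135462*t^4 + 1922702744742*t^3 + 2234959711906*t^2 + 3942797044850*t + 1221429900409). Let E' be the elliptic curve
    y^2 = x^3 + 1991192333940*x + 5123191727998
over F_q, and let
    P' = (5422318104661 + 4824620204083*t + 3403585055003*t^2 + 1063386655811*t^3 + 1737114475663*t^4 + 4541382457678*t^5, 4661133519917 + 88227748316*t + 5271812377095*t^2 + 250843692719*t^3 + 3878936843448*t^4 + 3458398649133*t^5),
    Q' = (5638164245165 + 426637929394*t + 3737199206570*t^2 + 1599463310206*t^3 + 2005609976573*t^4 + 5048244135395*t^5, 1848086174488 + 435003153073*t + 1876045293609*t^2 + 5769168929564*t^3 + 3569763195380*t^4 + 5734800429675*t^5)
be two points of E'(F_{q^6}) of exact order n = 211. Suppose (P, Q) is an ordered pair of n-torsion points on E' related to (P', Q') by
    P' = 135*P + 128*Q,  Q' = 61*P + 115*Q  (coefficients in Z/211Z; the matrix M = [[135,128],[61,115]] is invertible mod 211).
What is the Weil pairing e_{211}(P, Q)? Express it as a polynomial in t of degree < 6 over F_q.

1550573411238 + 4629072535100*t + 3354545377180*t^2 + 1084730446993*t^3 + 3558984464221*t^4 + 3448586812480*t^5

Alternating bilinearity on E[211] (values in mu_{211} in F_{5803902710713^6}) gives e(P',Q') = e(P,Q)^det(M).
det M = 135*115 - 128*61 = 7717 = 121 (mod 211); 121^{-1} = 143 (mod 211).
Run Miller on y^2=x^3+1991192333940*x+5123191727998 over F_{5803902710713}: ladder 11010011 (8 bits); e = f_P(D_Q)/f_Q(D_P).
f_P(D_Q)/f_Q(D_P) = 4323364527572 + 3861527402367*t + 1614109990346*t^2 + 32123395979*t^3 + 2795570409907*t^4 + 116406194854*t^5.
Finally e_{211}(P,Q) = 1550573411238 + 4629072535100*t + 3354545377180*t^2 + 1084730446993*t^3 + 3558984464221*t^4 + 3448586812480*t^5.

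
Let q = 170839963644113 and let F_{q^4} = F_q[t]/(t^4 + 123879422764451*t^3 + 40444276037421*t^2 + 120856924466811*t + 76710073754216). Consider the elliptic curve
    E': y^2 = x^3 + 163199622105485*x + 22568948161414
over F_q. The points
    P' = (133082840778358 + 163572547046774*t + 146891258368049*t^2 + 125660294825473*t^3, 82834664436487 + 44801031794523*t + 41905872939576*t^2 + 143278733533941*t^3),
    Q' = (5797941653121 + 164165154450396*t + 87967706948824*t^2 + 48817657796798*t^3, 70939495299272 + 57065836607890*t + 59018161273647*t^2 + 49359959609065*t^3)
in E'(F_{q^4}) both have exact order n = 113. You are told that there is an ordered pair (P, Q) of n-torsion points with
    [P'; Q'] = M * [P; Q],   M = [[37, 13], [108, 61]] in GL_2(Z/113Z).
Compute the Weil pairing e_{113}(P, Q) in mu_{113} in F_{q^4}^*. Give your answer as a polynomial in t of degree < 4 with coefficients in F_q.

e_{113}(aP+bQ,cP+dQ) = e_{113}(P,Q)^(ad-bc); with (a,b,c,d)=(37,13,108,61) this gives the det-113 law.
So e_{113}(P,Q) = e_{113}(P',Q')^{31}, since 62*31 = 1 mod 113.
7-bit Miller (1110001) on E'/F_{170839963644113} with a'=163199622105485, b'=22568948161414: accumulate tangent/chord ratios at Q'+S and P'+S'.
Miller gives e_{113}(P',Q') = 47927748796542 + 133944937973332*t + 130402354485744*t^2 + 7274574824020*t^3 in F_{170839963644113^4}.
Raise to 31: e(P,Q) = 112813502983354 + 153262291825567*t + 69543300182237*t^2 + 4165414439030*t^3 in mu_{113}.

112813502983354 + 153262291825567*t + 69543300182237*t^2 + 4165414439030*t^3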